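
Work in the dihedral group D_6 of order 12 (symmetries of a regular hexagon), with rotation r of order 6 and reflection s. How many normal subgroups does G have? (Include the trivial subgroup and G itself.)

7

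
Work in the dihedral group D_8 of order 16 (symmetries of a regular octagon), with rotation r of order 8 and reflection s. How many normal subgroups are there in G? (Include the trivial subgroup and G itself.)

7

G has 19 subgroups. Checking conjugation-invariance by order — order 1: 1/1 normal; order 2: 1/9 normal; order 4: 1/5 normal; order 8: 3/3 normal; order 16: 1/1 normal.
Total normal subgroups: 7.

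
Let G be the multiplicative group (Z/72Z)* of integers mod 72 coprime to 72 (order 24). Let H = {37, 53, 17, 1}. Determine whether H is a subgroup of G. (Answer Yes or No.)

|H| = 4 divides |G| = 24, consistent with Lagrange.
H contains the identity, every element's inverse is in H, and H is closed under ·: it is a subgroup.

Yes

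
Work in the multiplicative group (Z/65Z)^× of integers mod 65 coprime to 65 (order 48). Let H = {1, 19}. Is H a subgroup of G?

19 ∈ H but its inverse 24 ∉ H, so H is not a subgroup.

No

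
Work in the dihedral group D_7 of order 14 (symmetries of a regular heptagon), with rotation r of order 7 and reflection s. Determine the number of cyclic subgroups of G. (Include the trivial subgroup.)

9

A cyclic subgroup of order d is generated by each of its φ(d) elements of order d, so the cyclic subgroups of order d number (#elements of order d)/φ(d).
Cyclic subgroups by order — order 1: 1; order 2: 7; order 7: 1.
Total: 9.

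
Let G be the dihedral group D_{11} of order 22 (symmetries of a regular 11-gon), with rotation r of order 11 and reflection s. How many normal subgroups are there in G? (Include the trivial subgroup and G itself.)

G has 14 subgroups. Checking conjugation-invariance by order — order 1: 1/1 normal; order 2: 0/11 normal; order 11: 1/1 normal; order 22: 1/1 normal.
Total normal subgroups: 3.

3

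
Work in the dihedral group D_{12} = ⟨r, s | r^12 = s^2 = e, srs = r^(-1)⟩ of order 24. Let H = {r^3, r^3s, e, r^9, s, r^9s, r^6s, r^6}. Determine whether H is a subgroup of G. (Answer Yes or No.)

Yes

|H| = 8 divides |G| = 24, consistent with Lagrange.
H contains the identity, every element's inverse is in H, and H is closed under ·: it is a subgroup.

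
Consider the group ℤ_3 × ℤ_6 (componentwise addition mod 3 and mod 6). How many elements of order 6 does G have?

8

An element (a,b) has order lcm(ord(a), ord(b)); count pairs with lcm equal to 6.
Enumerating gives 8 such elements.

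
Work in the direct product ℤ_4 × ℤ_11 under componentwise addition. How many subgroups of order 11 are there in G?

1

|G| = 44 and 11 | 44, so subgroups of order 11 are possible by Lagrange.
The subgroups of order 11 are: {(0,0), (0,1), (0,2), (0,3), (0,4), (0,5), (0,6), (0,7), (0,8), (0,9), (0,10)}.
So G has 1 subgroup of order 11.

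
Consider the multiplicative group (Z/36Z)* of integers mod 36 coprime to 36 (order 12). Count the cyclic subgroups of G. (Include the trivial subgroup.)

Each element a generates a cyclic subgroup ⟨a⟩; distinct elements may generate the same one (a cyclic group of order d has φ(d) generators).
Cyclic subgroups by order — order 1: 1; order 2: 3; order 3: 1; order 6: 3.
Total: 8.

8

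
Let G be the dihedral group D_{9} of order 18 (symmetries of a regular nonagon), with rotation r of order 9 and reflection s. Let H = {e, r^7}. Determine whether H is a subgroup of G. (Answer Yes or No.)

No

r^7 ∈ H but its inverse r^2 ∉ H, so H is not a subgroup.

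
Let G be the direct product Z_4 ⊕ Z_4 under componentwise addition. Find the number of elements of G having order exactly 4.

An element (a,b) has order lcm(ord(a), ord(b)); count pairs with lcm equal to 4.
Enumerating gives 12 such elements.

12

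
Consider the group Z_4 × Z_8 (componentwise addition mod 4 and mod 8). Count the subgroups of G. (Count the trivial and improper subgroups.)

22

|G| = 32, so by Lagrange every subgroup order divides 32. Divisors: 1, 2, 4, 8, 16, 32.
Subgroups by order — order 1: 1; order 2: 3; order 4: 7; order 8: 7; order 16: 3; order 32: 1.
Total: 1 + 3 + 7 + 7 + 3 + 1 = 22.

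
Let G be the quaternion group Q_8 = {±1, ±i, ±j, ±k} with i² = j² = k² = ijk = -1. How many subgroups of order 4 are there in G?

|G| = 8 and 4 | 8, so subgroups of order 4 are possible by Lagrange.
The subgroups of order 4 are: {1, -1, i, -i}; {1, -1, j, -j}; {1, -1, k, -k}.
So G has 3 subgroups of order 4.

3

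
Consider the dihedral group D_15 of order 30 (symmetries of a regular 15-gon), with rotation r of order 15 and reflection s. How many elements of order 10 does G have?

0

No element of G has order 10 (even though 10 | 30).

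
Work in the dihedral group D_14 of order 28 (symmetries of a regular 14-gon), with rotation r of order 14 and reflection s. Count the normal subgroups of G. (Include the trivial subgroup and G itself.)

7

G has 28 subgroups. Checking conjugation-invariance by order — order 1: 1/1 normal; order 2: 1/15 normal; order 4: 0/7 normal; order 7: 1/1 normal; order 14: 3/3 normal; order 28: 1/1 normal.
Total normal subgroups: 7.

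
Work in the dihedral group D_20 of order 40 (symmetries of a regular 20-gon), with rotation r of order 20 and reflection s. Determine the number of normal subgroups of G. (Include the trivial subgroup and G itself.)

9

G has 48 subgroups. Checking conjugation-invariance by order — order 1: 1/1 normal; order 2: 1/21 normal; order 4: 1/11 normal; order 5: 1/1 normal; order 8: 0/5 normal; order 10: 1/5 normal; order 20: 3/3 normal; order 40: 1/1 normal.
Total normal subgroups: 9.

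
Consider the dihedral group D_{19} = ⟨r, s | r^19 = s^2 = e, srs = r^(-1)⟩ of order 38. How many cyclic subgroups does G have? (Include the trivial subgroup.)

21

Each element a generates a cyclic subgroup ⟨a⟩; distinct elements may generate the same one (a cyclic group of order d has φ(d) generators).
Cyclic subgroups by order — order 1: 1; order 2: 19; order 19: 1.
Total: 21.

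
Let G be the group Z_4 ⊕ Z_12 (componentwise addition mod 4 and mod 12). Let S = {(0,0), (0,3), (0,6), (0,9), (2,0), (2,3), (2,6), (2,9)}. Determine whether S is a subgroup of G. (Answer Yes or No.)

|S| = 8 divides |G| = 48, consistent with Lagrange.
S contains the identity, every element's inverse is in S, and S is closed under +: it is a subgroup.

Yes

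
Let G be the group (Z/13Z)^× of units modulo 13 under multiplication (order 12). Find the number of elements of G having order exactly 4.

The elements of order 4 are: 5, 8.
That's 2.

2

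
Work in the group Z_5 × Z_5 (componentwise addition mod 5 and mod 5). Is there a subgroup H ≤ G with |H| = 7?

7 does not divide |G| = 25, so by Lagrange no subgroup of order 7 exists.

No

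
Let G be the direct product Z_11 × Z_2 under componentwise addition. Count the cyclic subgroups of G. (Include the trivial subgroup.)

4

Group the elements of G by the cyclic subgroup they generate; each cyclic subgroup of order d accounts for φ(d) elements.
Cyclic subgroups by order — order 1: 1; order 2: 1; order 11: 1; order 22: 1.
Total: 4.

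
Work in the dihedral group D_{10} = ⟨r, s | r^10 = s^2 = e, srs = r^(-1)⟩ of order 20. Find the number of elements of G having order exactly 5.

The elements of order 5 are: r^2, r^4, r^6, r^8.
That's 4.

4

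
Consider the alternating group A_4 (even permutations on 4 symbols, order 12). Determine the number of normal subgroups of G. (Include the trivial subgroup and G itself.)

G has 10 subgroups. Checking conjugation-invariance by order — order 1: 1/1 normal; order 2: 0/3 normal; order 3: 0/4 normal; order 4: 1/1 normal; order 12: 1/1 normal.
Total normal subgroups: 3.

3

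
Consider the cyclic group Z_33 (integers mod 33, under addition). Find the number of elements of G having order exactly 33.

In a cyclic group of order 33, the number of elements of order d (for d | 33) is φ(d).
φ(33) = 20.

20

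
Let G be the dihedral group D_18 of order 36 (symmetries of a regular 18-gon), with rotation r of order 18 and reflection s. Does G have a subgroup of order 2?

2 | 36. A subgroup of order 2 is {e, r^10s}.

Yes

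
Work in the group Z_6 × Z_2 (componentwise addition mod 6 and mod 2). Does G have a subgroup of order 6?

6 | 12. A subgroup of order 6 is {(0,0), (0,1), (2,0), (2,1), (4,0), (4,1)}.

Yes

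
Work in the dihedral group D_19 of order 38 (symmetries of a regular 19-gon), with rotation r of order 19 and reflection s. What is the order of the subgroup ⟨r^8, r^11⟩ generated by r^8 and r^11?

19

|⟨r^8⟩| = 19 and |⟨r^11⟩| = 19, so |H| is a multiple of lcm(19, 19) = 19 and divides |G| = 38.
Closing under the operation: H = {e, r, r^2, r^3, r^4, r^5, r^6, r^7, r^8, r^9, r^10, r^11, r^12, r^13, r^14, r^15, r^16, r^17, r^18}, so |H| = 19.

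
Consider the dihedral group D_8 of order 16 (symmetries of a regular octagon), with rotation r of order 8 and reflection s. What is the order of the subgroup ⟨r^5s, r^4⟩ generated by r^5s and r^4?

|⟨r^5s⟩| = 2 and |⟨r^4⟩| = 2, so |H| is a multiple of lcm(2, 2) = 2 and divides |G| = 16.
Closing under the operation: H = {e, r^4, rs, r^5s}, so |H| = 4.

4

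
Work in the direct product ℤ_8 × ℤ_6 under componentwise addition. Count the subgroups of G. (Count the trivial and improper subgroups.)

22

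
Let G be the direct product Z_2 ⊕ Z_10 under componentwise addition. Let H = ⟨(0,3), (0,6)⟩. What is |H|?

|⟨(0,3)⟩| = 10 and |⟨(0,6)⟩| = 5, so |H| is a multiple of lcm(10, 5) = 10 and divides |G| = 20.
Closing under the operation: H = {(0,0), (0,1), (0,2), (0,3), (0,4), (0,5), (0,6), (0,7), (0,8), (0,9)}, so |H| = 10.

10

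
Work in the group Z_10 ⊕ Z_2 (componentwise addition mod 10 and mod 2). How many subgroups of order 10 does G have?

|G| = 20 and 10 | 20, so subgroups of order 10 are possible by Lagrange.
The subgroups of order 10 are: {(0,0), (0,1), (2,0), (2,1), (4,0), (4,1), (6,0), (6,1), (8,0), (8,1)}; {(0,0), (1,0), (2,0), (3,0), (4,0), (5,0), (6,0), (7,0), (8,0), (9,0)}; {(0,0), (1,1), (2,0), (3,1), (4,0), (5,1), (6,0), (7,1), (8,0), (9,1)}.
So G has 3 subgroups of order 10.

3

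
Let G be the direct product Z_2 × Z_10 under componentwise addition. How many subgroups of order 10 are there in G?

|G| = 20 and 10 | 20, so subgroups of order 10 are possible by Lagrange.
The subgroups of order 10 are: {(0,0), (0,1), (0,2), (0,3), (0,4), (0,5), (0,6), (0,7), (0,8), (0,9)}; {(0,0), (0,2), (0,4), (0,6), (0,8), (1,0), (1,2), (1,4), (1,6), (1,8)}; {(0,0), (0,2), (0,4), (0,6), (0,8), (1,1), (1,3), (1,5), (1,7), (1,9)}.
So G has 3 subgroups of order 10.

3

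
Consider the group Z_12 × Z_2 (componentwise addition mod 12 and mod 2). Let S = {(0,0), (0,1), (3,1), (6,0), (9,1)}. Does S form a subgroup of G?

|S| = 5 does not divide |G| = 24, so by Lagrange S is not a subgroup.

No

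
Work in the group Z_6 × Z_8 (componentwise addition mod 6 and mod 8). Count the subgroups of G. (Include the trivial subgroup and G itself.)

22

|G| = 48, so by Lagrange every subgroup order divides 48. Divisors: 1, 2, 3, 4, 6, 8, 12, 16, 24, 48.
Subgroups by order — order 1: 1; order 2: 3; order 3: 1; order 4: 3; order 6: 3; order 8: 3; order 12: 3; order 16: 1; order 24: 3; order 48: 1.
Total: 1 + 3 + 1 + 3 + 3 + 3 + 3 + 1 + 3 + 1 = 22.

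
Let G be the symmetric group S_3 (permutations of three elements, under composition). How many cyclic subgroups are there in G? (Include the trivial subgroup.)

Group the elements of G by the cyclic subgroup they generate; each cyclic subgroup of order d accounts for φ(d) elements.
Cyclic subgroups by order — order 1: 1; order 2: 3; order 3: 1.
Total: 5.

5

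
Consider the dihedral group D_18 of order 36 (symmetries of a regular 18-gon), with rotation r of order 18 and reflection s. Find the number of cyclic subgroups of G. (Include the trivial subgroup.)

24

Group the elements of G by the cyclic subgroup they generate; each cyclic subgroup of order d accounts for φ(d) elements.
Cyclic subgroups by order — order 1: 1; order 2: 19; order 3: 1; order 6: 1; order 9: 1; order 18: 1.
Total: 24.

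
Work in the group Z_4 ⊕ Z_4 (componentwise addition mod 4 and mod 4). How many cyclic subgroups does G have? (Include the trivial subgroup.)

10

A cyclic subgroup of order d is generated by each of its φ(d) elements of order d, so the cyclic subgroups of order d number (#elements of order d)/φ(d).
Cyclic subgroups by order — order 1: 1; order 2: 3; order 4: 6.
Total: 10.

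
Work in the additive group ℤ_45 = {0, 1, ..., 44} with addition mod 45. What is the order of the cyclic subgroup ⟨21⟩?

15

In ℤ_45, the order of an element a is n/gcd(a, n).
gcd(21, 45) = 3, so |⟨21⟩| = 45/3 = 15.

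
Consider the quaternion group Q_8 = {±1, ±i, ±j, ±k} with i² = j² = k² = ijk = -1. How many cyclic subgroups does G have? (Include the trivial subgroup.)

5

A cyclic subgroup of order d is generated by each of its φ(d) elements of order d, so the cyclic subgroups of order d number (#elements of order d)/φ(d).
Cyclic subgroups by order — order 1: 1; order 2: 1; order 4: 3.
Total: 5.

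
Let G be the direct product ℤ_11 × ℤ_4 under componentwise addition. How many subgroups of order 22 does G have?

|G| = 44 and 22 | 44, so subgroups of order 22 are possible by Lagrange.
The subgroups of order 22 are: {(0,0), (0,2), (1,0), (1,2), (2,0), (2,2), (3,0), (3,2), (4,0), (4,2), (5,0), (5,2), (6,0), (6,2), (7,0), (7,2), (8,0), (8,2), (9,0), (9,2), (10,0), (10,2)}.
So G has 1 subgroup of order 22.

1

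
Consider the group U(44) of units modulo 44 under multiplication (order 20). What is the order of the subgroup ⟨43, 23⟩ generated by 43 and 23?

4

|⟨43⟩| = 2 and |⟨23⟩| = 2, so |H| is a multiple of lcm(2, 2) = 2 and divides |G| = 20.
Closing under the operation: H = {1, 21, 23, 43}, so |H| = 4.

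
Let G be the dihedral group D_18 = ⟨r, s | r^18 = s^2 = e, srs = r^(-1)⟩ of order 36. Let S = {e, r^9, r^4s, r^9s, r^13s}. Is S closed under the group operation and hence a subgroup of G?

No

|S| = 5 does not divide |G| = 36, so by Lagrange S is not a subgroup.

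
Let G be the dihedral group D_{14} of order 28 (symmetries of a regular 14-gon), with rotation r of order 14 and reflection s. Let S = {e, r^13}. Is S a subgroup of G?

r^13 ∈ S but its inverse r ∉ S, so S is not a subgroup.

No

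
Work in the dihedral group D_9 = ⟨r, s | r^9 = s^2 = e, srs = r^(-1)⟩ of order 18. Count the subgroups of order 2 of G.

|G| = 18 and 2 | 18, so subgroups of order 2 are possible by Lagrange.
The subgroups of order 2 are: {e, r^2s}; {e, r^3s}; {e, r^4s}; {e, r^5s}; … (9 in all).
So G has 9 subgroups of order 2.

9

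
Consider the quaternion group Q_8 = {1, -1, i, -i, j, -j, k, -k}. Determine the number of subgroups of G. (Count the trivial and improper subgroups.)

6

|G| = 8, so by Lagrange every subgroup order divides 8. Divisors: 1, 2, 4, 8.
Subgroups by order — order 1: 1; order 2: 1; order 4: 3; order 8: 1.
Total: 1 + 1 + 3 + 1 = 6.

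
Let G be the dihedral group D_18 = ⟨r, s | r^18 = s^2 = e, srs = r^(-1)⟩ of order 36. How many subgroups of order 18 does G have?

|G| = 36 and 18 | 36, so subgroups of order 18 are possible by Lagrange.
The subgroups of order 18 are: {e, r, r^2, r^3, r^4, r^5, r^6, r^7, r^8, r^9, r^10, r^11, r^12, r^13, r^14, r^15, r^16, r^17}; {e, r^2, r^4, r^6, r^8, r^10, r^12, r^14, r^16, s, r^2s, r^4s, r^6s, r^8s, r^10s, r^12s, r^14s, r^16s}; {e, r^2, r^4, r^6, r^8, r^10, r^12, r^14, r^16, rs, r^3s, r^5s, r^7s, r^9s, r^11s, r^13s, r^15s, r^17s}.
So G has 3 subgroups of order 18.

3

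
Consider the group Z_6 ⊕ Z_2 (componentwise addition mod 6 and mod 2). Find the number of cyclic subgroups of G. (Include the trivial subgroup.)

8

Each element a generates a cyclic subgroup ⟨a⟩; distinct elements may generate the same one (a cyclic group of order d has φ(d) generators).
Cyclic subgroups by order — order 1: 1; order 2: 3; order 3: 1; order 6: 3.
Total: 8.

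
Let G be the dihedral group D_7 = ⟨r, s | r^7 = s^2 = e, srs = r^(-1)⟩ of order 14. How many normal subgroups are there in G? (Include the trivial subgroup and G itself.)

3

G has 10 subgroups. Checking conjugation-invariance by order — order 1: 1/1 normal; order 2: 0/7 normal; order 7: 1/1 normal; order 14: 1/1 normal.
Total normal subgroups: 3.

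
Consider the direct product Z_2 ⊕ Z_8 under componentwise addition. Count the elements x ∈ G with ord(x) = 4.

4

An element (a,b) has order lcm(ord(a), ord(b)); count pairs with lcm equal to 4.
Enumerating gives 4 such elements.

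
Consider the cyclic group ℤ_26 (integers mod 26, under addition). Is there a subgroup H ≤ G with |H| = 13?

Yes

13 | 26. A subgroup of order 13 is {0, 2, 4, 6, 8, 10, 12, 14, 16, 18, 20, 22, 24}.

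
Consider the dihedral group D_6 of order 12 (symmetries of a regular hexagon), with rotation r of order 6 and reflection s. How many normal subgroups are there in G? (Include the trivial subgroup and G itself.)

7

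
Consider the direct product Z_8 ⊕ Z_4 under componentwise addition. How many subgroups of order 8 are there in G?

7

|G| = 32 and 8 | 32, so subgroups of order 8 are possible by Lagrange.
The subgroups of order 8 are: {(0,0), (0,1), (0,2), (0,3), (4,0), (4,1), (4,2), (4,3)}; {(0,0), (0,2), (2,0), (2,2), (4,0), (4,2), (6,0), (6,2)}; {(0,0), (0,2), (2,1), (2,3), (4,0), (4,2), (6,1), (6,3)}; {(0,0), (1,0), (2,0), (3,0), (4,0), (5,0), (6,0), (7,0)}; … (7 in all).
So G has 7 subgroups of order 8.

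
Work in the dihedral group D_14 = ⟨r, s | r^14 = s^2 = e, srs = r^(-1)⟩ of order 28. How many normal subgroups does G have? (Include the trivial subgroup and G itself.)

G has 28 subgroups. Checking conjugation-invariance by order — order 1: 1/1 normal; order 2: 1/15 normal; order 4: 0/7 normal; order 7: 1/1 normal; order 14: 3/3 normal; order 28: 1/1 normal.
Total normal subgroups: 7.

7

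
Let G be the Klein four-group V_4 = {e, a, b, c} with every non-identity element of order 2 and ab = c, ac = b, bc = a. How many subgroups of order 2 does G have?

|G| = 4 and 2 | 4, so subgroups of order 2 are possible by Lagrange.
The subgroups of order 2 are: {e, a}; {e, b}; {e, c}.
So G has 3 subgroups of order 2.

3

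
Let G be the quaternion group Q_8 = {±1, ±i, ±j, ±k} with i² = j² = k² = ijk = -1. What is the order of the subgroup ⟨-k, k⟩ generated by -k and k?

|⟨-k⟩| = 4 and |⟨k⟩| = 4, so |H| is a multiple of lcm(4, 4) = 4 and divides |G| = 8.
Closing under the operation: H = {1, -1, k, -k}, so |H| = 4.

4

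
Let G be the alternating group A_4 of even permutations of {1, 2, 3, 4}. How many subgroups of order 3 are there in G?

4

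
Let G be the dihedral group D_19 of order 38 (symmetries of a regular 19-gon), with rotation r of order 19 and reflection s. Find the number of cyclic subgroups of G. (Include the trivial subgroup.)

21

Each element a generates a cyclic subgroup ⟨a⟩; distinct elements may generate the same one (a cyclic group of order d has φ(d) generators).
Cyclic subgroups by order — order 1: 1; order 2: 19; order 19: 1.
Total: 21.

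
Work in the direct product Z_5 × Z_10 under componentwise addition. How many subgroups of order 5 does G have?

6

|G| = 50 and 5 | 50, so subgroups of order 5 are possible by Lagrange.
The subgroups of order 5 are: {(0,0), (0,2), (0,4), (0,6), (0,8)}; {(0,0), (1,0), (2,0), (3,0), (4,0)}; {(0,0), (1,2), (2,4), (3,6), (4,8)}; {(0,0), (1,4), (2,8), (3,2), (4,6)}; … (6 in all).
So G has 6 subgroups of order 5.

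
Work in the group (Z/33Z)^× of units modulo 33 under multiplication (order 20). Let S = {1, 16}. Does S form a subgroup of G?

16 ∈ S but its inverse 31 ∉ S, so S is not a subgroup.

No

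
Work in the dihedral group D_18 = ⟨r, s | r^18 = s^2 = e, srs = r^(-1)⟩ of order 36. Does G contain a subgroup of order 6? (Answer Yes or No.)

Yes

6 | 36. A subgroup of order 6 is {e, r^6, r^12, r^4s, r^10s, r^16s}.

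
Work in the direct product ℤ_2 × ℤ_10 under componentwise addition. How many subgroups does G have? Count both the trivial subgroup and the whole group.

|G| = 20, so by Lagrange every subgroup order divides 20. Divisors: 1, 2, 4, 5, 10, 20.
Subgroups by order — order 1: 1; order 2: 3; order 4: 1; order 5: 1; order 10: 3; order 20: 1.
Total: 1 + 3 + 1 + 1 + 3 + 1 = 10.

10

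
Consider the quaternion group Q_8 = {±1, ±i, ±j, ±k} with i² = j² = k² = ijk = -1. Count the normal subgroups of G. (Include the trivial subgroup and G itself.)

G has 6 subgroups. Checking conjugation-invariance by order — order 1: 1/1 normal; order 2: 1/1 normal; order 4: 3/3 normal; order 8: 1/1 normal.
Total normal subgroups: 6.

6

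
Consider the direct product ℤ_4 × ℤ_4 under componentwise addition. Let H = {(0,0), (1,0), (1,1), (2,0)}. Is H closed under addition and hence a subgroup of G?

No

(1,1) ∈ H but its inverse (3,3) ∉ H, so H is not a subgroup.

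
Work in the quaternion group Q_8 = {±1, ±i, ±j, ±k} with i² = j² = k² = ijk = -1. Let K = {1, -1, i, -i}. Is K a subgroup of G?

|K| = 4 divides |G| = 8, consistent with Lagrange.
K contains the identity, every element's inverse is in K, and K is closed under ·: it is a subgroup.
In fact K = ⟨-i⟩.

Yes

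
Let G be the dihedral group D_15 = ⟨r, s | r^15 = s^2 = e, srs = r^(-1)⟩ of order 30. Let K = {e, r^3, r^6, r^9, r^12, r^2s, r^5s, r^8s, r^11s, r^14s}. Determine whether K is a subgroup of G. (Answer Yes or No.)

|K| = 10 divides |G| = 30, consistent with Lagrange.
K contains the identity, every element's inverse is in K, and K is closed under ·: it is a subgroup.

Yes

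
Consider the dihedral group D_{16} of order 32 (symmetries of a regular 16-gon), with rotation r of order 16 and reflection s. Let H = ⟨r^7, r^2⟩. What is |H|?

16

|⟨r^7⟩| = 16 and |⟨r^2⟩| = 8, so |H| is a multiple of lcm(16, 8) = 16 and divides |G| = 32.
Closing under the operation: H = {e, r, r^2, r^3, r^4, r^5, r^6, r^7, r^8, r^9, r^10, r^11, r^12, r^13, r^14, r^15}, so |H| = 16.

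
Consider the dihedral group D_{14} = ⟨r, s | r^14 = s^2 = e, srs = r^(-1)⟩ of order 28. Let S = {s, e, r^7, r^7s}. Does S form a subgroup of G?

|S| = 4 divides |G| = 28, consistent with Lagrange.
S contains the identity, every element's inverse is in S, and S is closed under ·: it is a subgroup.

Yes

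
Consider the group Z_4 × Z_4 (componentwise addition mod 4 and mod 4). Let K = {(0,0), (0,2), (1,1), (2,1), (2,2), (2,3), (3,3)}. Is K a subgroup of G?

No

|K| = 7 does not divide |G| = 16, so by Lagrange K is not a subgroup.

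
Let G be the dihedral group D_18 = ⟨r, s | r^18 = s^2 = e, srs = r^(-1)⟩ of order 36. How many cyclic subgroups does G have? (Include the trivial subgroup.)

A cyclic subgroup of order d is generated by each of its φ(d) elements of order d, so the cyclic subgroups of order d number (#elements of order d)/φ(d).
Cyclic subgroups by order — order 1: 1; order 2: 19; order 3: 1; order 6: 1; order 9: 1; order 18: 1.
Total: 24.

24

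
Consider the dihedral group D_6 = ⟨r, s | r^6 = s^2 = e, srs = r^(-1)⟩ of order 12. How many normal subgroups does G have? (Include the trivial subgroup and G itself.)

7

G has 16 subgroups. Checking conjugation-invariance by order — order 1: 1/1 normal; order 2: 1/7 normal; order 3: 1/1 normal; order 4: 0/3 normal; order 6: 3/3 normal; order 12: 1/1 normal.
Total normal subgroups: 7.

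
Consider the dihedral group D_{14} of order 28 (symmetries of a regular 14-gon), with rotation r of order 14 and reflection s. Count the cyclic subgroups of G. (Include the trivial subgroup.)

18

Each element a generates a cyclic subgroup ⟨a⟩; distinct elements may generate the same one (a cyclic group of order d has φ(d) generators).
Cyclic subgroups by order — order 1: 1; order 2: 15; order 7: 1; order 14: 1.
Total: 18.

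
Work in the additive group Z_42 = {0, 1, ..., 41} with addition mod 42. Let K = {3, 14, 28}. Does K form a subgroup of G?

No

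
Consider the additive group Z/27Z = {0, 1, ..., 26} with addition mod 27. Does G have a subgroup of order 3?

3 | 27. A subgroup of order 3 is {0, 9, 18}.

Yes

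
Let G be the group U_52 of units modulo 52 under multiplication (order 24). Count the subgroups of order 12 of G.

|G| = 24 and 12 | 24, so subgroups of order 12 are possible by Lagrange.
The subgroups of order 12 are: {1, 7, 9, 11, 15, 17, 19, 25, 29, 31, 47, 49}; {1, 5, 9, 17, 21, 25, 29, 33, 37, 41, 45, 49}; {1, 3, 9, 17, 23, 25, 27, 29, 35, 43, 49, 51}.
So G has 3 subgroups of order 12.

3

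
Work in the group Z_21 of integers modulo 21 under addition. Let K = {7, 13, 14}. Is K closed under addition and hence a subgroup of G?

The identity 0 ∉ K, so K is not a subgroup.

No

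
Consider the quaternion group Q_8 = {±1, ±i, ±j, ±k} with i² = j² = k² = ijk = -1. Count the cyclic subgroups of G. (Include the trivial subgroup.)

Each element a generates a cyclic subgroup ⟨a⟩; distinct elements may generate the same one (a cyclic group of order d has φ(d) generators).
Cyclic subgroups by order — order 1: 1; order 2: 1; order 4: 3.
Total: 5.

5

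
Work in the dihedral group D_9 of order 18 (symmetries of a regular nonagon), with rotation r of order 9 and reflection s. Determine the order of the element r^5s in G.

2

Computing powers of r^5s: the smallest k with (r^5s)^k = e is k = 2.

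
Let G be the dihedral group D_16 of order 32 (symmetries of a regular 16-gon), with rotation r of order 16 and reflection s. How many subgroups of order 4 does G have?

9

|G| = 32 and 4 | 32, so subgroups of order 4 are possible by Lagrange.
The subgroups of order 4 are: {e, r^8, r^2s, r^10s}; {e, r^8, r^3s, r^11s}; {e, r^4, r^8, r^12}; {e, r^8, r^4s, r^12s}; … (9 in all).
So G has 9 subgroups of order 4.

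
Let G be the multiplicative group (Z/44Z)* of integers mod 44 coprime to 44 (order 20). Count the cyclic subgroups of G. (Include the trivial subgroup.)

8

A cyclic subgroup of order d is generated by each of its φ(d) elements of order d, so the cyclic subgroups of order d number (#elements of order d)/φ(d).
Cyclic subgroups by order — order 1: 1; order 2: 3; order 5: 1; order 10: 3.
Total: 8.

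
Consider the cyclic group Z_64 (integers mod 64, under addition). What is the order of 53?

In Z_64, the order of an element a is n/gcd(a, n).
gcd(53, 64) = 1, so |⟨53⟩| = 64/1 = 64.

64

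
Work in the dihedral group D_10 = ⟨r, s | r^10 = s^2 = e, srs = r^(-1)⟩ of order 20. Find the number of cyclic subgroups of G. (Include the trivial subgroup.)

Group the elements of G by the cyclic subgroup they generate; each cyclic subgroup of order d accounts for φ(d) elements.
Cyclic subgroups by order — order 1: 1; order 2: 11; order 5: 1; order 10: 1.
Total: 14.

14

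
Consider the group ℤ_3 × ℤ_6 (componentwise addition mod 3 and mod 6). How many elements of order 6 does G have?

8

An element (a,b) has order lcm(ord(a), ord(b)); count pairs with lcm equal to 6.
Enumerating gives 8 such elements.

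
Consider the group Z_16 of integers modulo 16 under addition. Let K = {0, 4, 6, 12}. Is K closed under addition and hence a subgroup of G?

No

6 ∈ K but its inverse 10 ∉ K, so K is not a subgroup.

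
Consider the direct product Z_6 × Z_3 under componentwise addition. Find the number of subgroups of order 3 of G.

|G| = 18 and 3 | 18, so subgroups of order 3 are possible by Lagrange.
The subgroups of order 3 are: {(0,0), (0,1), (0,2)}; {(0,0), (2,0), (4,0)}; {(0,0), (2,1), (4,2)}; {(0,0), (2,2), (4,1)}.
So G has 4 subgroups of order 3.

4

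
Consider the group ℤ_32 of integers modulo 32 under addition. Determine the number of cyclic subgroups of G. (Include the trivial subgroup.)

6

Group the elements of G by the cyclic subgroup they generate; each cyclic subgroup of order d accounts for φ(d) elements.
Cyclic subgroups by order — order 1: 1; order 2: 1; order 4: 1; order 8: 1; order 16: 1; order 32: 1.
Total: 6.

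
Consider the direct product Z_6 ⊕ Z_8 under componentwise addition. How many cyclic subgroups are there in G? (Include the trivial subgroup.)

16

A cyclic subgroup of order d is generated by each of its φ(d) elements of order d, so the cyclic subgroups of order d number (#elements of order d)/φ(d).
Cyclic subgroups by order — order 1: 1; order 2: 3; order 3: 1; order 4: 2; order 6: 3; order 8: 2; order 12: 2; order 24: 2.
Total: 16.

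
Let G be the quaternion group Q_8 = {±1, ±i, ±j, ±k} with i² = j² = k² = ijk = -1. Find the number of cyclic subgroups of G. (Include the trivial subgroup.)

5

Group the elements of G by the cyclic subgroup they generate; each cyclic subgroup of order d accounts for φ(d) elements.
Cyclic subgroups by order — order 1: 1; order 2: 1; order 4: 3.
Total: 5.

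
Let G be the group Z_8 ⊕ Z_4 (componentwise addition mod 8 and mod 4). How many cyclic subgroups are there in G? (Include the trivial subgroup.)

14

A cyclic subgroup of order d is generated by each of its φ(d) elements of order d, so the cyclic subgroups of order d number (#elements of order d)/φ(d).
Cyclic subgroups by order — order 1: 1; order 2: 3; order 4: 6; order 8: 4.
Total: 14.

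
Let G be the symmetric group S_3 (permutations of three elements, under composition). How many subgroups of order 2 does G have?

|G| = 6 and 2 | 6, so subgroups of order 2 are possible by Lagrange.
The subgroups of order 2 are: {e, (1 2)}; {e, (1 3)}; {e, (2 3)}.
So G has 3 subgroups of order 2.

3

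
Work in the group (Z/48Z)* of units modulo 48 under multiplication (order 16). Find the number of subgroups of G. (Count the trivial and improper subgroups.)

27

|G| = 16, so by Lagrange every subgroup order divides 16. Divisors: 1, 2, 4, 8, 16.
Subgroups by order — order 1: 1; order 2: 7; order 4: 11; order 8: 7; order 16: 1.
Total: 1 + 7 + 11 + 7 + 1 = 27.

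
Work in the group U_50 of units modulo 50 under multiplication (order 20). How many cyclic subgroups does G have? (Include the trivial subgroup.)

Group the elements of G by the cyclic subgroup they generate; each cyclic subgroup of order d accounts for φ(d) elements.
Cyclic subgroups by order — order 1: 1; order 2: 1; order 4: 1; order 5: 1; order 10: 1; order 20: 1.
Total: 6.

6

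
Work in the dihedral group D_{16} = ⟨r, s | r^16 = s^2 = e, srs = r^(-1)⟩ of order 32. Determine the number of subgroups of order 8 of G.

5

|G| = 32 and 8 | 32, so subgroups of order 8 are possible by Lagrange.
The subgroups of order 8 are: {e, r^2, r^4, r^6, r^8, r^10, r^12, r^14}; {e, r^4, r^8, r^12, r^2s, r^6s, r^10s, r^14s}; {e, r^4, r^8, r^12, r^3s, r^7s, r^11s, r^15s}; {e, r^4, r^8, r^12, s, r^4s, r^8s, r^12s}; … (5 in all).
So G has 5 subgroups of order 8.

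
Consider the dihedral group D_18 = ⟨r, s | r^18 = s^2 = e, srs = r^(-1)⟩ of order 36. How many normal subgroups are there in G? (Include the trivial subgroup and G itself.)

9

G has 45 subgroups. Checking conjugation-invariance by order — order 1: 1/1 normal; order 2: 1/19 normal; order 3: 1/1 normal; order 4: 0/9 normal; order 6: 1/7 normal; order 9: 1/1 normal; order 12: 0/3 normal; order 18: 3/3 normal; order 36: 1/1 normal.
Total normal subgroups: 9.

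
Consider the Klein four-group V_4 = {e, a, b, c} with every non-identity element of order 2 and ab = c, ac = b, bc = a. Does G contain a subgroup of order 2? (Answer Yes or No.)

2 | 4. A subgroup of order 2 is {e, a}.

Yes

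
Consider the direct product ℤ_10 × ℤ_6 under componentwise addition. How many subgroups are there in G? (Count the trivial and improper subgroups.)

|G| = 60, so by Lagrange every subgroup order divides 60. Divisors: 1, 2, 3, 4, 5, 6, 10, 12, 15, 20, 30, 60.
Subgroups by order — order 1: 1; order 2: 3; order 3: 1; order 4: 1; order 5: 1; order 6: 3; order 10: 3; order 12: 1; order 15: 1; order 20: 1; order 30: 3; order 60: 1.
Total: 1 + 3 + 1 + 1 + 1 + 3 + 3 + 1 + 1 + 1 + 3 + 1 = 20.

20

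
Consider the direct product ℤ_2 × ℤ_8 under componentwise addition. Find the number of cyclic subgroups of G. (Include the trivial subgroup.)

8

Each element a generates a cyclic subgroup ⟨a⟩; distinct elements may generate the same one (a cyclic group of order d has φ(d) generators).
Cyclic subgroups by order — order 1: 1; order 2: 3; order 4: 2; order 8: 2.
Total: 8.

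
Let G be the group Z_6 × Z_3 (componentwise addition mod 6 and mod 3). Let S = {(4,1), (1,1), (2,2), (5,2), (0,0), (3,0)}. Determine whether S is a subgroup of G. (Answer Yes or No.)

|S| = 6 divides |G| = 18, consistent with Lagrange.
S contains the identity, every element's inverse is in S, and S is closed under +: it is a subgroup.
In fact S = ⟨(5,2)⟩.

Yes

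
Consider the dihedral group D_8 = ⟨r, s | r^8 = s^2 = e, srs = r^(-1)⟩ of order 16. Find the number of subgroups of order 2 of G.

9

|G| = 16 and 2 | 16, so subgroups of order 2 are possible by Lagrange.
The subgroups of order 2 are: {e, r^2s}; {e, r^3s}; {e, r^4}; {e, r^4s}; … (9 in all).
So G has 9 subgroups of order 2.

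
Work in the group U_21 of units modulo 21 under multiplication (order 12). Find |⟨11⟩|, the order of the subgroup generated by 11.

6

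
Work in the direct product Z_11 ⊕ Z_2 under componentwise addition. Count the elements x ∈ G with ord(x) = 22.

10

An element (a,b) has order lcm(ord(a), ord(b)); count pairs with lcm equal to 22.
Enumerating gives 10 such elements.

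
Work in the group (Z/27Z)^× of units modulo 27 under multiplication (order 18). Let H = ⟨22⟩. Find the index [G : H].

|⟨22⟩| = 9 and |G| = 18.
By Lagrange, [G : H] = |G|/|H| = 18/9 = 2.

2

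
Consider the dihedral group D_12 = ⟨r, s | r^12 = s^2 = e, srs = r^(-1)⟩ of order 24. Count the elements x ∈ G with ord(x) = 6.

2

The elements of order 6 are: r^2, r^10.
That's 2.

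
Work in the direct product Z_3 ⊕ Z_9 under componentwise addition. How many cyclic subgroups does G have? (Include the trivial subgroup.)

Each element a generates a cyclic subgroup ⟨a⟩; distinct elements may generate the same one (a cyclic group of order d has φ(d) generators).
Cyclic subgroups by order — order 1: 1; order 3: 4; order 9: 3.
Total: 8.

8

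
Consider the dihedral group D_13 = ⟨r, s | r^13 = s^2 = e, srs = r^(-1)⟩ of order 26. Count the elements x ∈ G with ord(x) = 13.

Enumerating element orders in G gives 12 elements of order 13.

12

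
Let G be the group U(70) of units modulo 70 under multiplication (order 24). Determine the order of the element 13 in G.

4

Compute successive powers of 13 mod 70: 13, 29, 27, 1; 13^4 ≡ 1 (mod 70).
So |⟨13⟩| = 4.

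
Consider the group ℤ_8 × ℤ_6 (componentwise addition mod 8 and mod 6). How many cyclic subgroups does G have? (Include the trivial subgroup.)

16

Each element a generates a cyclic subgroup ⟨a⟩; distinct elements may generate the same one (a cyclic group of order d has φ(d) generators).
Cyclic subgroups by order — order 1: 1; order 2: 3; order 3: 1; order 4: 2; order 6: 3; order 8: 2; order 12: 2; order 24: 2.
Total: 16.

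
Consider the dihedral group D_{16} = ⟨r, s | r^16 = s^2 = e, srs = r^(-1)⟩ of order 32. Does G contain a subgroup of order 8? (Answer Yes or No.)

Yes

8 | 32. A subgroup of order 8 is {e, r^2, r^4, r^6, r^8, r^10, r^12, r^14}.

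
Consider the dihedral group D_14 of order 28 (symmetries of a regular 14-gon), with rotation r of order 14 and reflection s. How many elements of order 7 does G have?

6

The elements of order 7 are: r^2, r^4, r^6, r^8, r^10, r^12.
That's 6.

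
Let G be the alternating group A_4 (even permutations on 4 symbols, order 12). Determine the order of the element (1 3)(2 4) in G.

2

Computing powers of (1 3)(2 4): the smallest k with ((1 3)(2 4))^k = e is k = 2.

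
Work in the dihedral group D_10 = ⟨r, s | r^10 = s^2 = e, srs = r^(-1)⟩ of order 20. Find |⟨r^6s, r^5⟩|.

4

|⟨r^6s⟩| = 2 and |⟨r^5⟩| = 2, so |H| is a multiple of lcm(2, 2) = 2 and divides |G| = 20.
Closing under the operation: H = {e, r^5, rs, r^6s}, so |H| = 4.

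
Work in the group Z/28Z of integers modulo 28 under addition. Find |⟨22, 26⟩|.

14

|⟨22⟩| = 14 and |⟨26⟩| = 14, so |H| is a multiple of lcm(14, 14) = 14 and divides |G| = 28.
Closing under the operation: H = {0, 2, 4, 6, 8, 10, 12, 14, 16, 18, 20, 22, 24, 26}, so |H| = 14.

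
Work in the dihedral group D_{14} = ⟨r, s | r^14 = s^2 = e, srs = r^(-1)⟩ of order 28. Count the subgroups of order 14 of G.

|G| = 28 and 14 | 28, so subgroups of order 14 are possible by Lagrange.
The subgroups of order 14 are: {e, r, r^2, r^3, r^4, r^5, r^6, r^7, r^8, r^9, r^10, r^11, r^12, r^13}; {e, r^2, r^4, r^6, r^8, r^10, r^12, s, r^2s, r^4s, r^6s, r^8s, r^10s, r^12s}; {e, r^2, r^4, r^6, r^8, r^10, r^12, rs, r^3s, r^5s, r^7s, r^9s, r^11s, r^13s}.
So G has 3 subgroups of order 14.

3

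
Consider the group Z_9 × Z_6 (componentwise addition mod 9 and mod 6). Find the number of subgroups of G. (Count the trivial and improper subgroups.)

20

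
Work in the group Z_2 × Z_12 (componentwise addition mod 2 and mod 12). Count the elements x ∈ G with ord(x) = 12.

8

An element (a,b) has order lcm(ord(a), ord(b)); count pairs with lcm equal to 12.
Enumerating gives 8 such elements.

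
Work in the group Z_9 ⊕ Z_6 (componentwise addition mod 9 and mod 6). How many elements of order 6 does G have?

An element (a,b) has order lcm(ord(a), ord(b)); count pairs with lcm equal to 6.
Enumerating gives 8 such elements.

8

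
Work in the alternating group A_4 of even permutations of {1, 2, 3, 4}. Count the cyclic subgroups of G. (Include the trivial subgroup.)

Group the elements of G by the cyclic subgroup they generate; each cyclic subgroup of order d accounts for φ(d) elements.
Cyclic subgroups by order — order 1: 1; order 2: 3; order 3: 4.
Total: 8.

8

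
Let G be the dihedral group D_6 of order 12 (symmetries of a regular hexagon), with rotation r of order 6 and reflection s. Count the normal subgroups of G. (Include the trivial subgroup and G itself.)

7

G has 16 subgroups. Checking conjugation-invariance by order — order 1: 1/1 normal; order 2: 1/7 normal; order 3: 1/1 normal; order 4: 0/3 normal; order 6: 3/3 normal; order 12: 1/1 normal.
Total normal subgroups: 7.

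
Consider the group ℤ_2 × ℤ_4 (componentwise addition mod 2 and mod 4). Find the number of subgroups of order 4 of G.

|G| = 8 and 4 | 8, so subgroups of order 4 are possible by Lagrange.
The subgroups of order 4 are: {(0,0), (0,1), (0,2), (0,3)}; {(0,0), (0,2), (1,0), (1,2)}; {(0,0), (0,2), (1,1), (1,3)}.
So G has 3 subgroups of order 4.

3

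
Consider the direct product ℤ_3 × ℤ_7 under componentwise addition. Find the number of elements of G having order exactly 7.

6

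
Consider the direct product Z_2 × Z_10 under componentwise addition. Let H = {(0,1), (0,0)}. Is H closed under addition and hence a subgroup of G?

(0,1) ∈ H but its inverse (0,9) ∉ H, so H is not a subgroup.

No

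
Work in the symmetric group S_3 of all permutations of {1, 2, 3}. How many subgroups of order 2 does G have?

3

|G| = 6 and 2 | 6, so subgroups of order 2 are possible by Lagrange.
The subgroups of order 2 are: {e, (1 2)}; {e, (1 3)}; {e, (2 3)}.
So G has 3 subgroups of order 2.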